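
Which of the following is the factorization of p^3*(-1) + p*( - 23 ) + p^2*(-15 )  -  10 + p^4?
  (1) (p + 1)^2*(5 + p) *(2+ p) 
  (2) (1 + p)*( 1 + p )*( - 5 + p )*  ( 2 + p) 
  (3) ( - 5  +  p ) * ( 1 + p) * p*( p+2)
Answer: 2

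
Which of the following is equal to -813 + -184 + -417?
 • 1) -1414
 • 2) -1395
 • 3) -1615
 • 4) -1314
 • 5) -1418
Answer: 1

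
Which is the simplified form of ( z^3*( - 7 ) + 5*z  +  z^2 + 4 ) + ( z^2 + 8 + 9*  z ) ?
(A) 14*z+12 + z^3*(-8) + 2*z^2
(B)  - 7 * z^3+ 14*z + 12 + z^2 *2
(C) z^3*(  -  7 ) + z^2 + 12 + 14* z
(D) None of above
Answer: B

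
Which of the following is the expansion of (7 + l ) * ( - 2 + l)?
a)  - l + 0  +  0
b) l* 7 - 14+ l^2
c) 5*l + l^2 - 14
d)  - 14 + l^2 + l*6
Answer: c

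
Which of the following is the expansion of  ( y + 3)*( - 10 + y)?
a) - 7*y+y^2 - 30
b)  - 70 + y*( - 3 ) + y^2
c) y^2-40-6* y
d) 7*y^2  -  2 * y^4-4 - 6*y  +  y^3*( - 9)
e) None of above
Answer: a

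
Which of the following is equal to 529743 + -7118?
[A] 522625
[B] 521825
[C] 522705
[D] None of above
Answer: A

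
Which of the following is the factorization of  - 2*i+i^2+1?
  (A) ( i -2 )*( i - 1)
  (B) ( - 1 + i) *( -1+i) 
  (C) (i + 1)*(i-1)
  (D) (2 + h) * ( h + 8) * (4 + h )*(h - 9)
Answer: B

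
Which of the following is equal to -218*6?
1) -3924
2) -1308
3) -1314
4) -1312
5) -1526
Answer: 2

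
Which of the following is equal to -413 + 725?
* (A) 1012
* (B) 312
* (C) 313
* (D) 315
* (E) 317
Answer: B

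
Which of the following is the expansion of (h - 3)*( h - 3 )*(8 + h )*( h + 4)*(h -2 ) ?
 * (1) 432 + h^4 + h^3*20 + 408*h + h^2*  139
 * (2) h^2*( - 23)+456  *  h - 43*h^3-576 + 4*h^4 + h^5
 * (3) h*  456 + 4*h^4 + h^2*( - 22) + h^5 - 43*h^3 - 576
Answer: 3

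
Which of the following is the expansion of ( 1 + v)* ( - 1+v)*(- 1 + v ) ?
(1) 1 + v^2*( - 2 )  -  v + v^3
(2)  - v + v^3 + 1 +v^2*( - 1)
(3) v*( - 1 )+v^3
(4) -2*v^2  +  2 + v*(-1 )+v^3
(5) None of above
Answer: 2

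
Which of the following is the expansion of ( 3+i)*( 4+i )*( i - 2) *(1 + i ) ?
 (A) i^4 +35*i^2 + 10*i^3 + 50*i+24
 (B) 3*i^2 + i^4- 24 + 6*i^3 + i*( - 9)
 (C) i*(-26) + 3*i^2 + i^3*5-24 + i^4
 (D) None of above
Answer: D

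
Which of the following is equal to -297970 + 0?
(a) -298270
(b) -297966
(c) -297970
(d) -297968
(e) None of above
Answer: c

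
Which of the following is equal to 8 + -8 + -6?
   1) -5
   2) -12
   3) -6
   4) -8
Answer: 3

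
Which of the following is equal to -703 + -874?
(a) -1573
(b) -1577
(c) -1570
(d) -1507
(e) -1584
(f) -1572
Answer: b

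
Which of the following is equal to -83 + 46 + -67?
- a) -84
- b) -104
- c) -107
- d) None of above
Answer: b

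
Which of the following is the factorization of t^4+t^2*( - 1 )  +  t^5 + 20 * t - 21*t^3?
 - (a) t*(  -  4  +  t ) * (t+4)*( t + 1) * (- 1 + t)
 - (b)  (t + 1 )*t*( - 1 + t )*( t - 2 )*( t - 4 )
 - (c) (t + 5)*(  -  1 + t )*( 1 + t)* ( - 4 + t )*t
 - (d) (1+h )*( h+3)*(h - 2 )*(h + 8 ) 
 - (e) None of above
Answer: c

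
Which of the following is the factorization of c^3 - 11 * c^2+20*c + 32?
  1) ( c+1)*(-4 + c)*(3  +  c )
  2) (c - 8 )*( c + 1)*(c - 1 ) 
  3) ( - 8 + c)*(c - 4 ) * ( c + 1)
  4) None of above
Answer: 3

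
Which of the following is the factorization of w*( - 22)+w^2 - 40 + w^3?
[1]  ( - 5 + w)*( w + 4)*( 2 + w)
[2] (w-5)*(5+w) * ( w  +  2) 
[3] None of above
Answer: 1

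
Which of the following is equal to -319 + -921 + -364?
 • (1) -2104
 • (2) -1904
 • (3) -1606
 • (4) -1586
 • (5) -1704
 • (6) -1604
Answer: 6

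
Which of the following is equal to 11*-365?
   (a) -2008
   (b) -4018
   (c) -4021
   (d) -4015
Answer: d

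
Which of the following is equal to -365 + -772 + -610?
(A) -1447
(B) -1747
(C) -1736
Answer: B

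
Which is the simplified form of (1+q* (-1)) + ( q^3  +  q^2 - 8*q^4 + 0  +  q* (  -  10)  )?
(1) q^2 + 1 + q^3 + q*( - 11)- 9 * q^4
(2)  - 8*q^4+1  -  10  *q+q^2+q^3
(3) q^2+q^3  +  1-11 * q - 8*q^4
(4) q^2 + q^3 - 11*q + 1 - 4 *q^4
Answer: 3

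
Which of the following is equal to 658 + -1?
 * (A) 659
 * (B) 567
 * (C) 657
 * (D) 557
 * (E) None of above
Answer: C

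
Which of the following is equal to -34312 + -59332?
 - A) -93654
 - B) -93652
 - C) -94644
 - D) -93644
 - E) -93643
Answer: D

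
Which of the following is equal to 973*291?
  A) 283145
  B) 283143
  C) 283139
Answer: B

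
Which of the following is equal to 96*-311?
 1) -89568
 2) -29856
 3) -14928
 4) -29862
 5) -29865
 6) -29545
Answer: 2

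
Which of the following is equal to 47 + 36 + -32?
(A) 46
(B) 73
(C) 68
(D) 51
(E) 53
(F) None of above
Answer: D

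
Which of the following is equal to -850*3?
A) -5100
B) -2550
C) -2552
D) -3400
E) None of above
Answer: B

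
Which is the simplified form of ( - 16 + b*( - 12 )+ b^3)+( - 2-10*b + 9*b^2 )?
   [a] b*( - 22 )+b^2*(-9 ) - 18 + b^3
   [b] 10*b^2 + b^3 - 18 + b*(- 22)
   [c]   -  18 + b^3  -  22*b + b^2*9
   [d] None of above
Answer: c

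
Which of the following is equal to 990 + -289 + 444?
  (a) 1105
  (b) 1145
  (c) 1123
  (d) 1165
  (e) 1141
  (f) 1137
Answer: b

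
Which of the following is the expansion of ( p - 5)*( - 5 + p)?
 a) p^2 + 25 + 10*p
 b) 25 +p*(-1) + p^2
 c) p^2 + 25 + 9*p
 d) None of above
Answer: d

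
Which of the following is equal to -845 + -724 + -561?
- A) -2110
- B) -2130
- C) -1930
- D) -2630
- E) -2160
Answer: B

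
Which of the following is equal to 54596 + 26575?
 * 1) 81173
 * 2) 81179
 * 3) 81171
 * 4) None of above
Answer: 3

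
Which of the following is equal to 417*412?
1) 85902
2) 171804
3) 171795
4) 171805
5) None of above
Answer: 2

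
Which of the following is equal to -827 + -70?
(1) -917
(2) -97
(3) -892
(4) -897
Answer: 4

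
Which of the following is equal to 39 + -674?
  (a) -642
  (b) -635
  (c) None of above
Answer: b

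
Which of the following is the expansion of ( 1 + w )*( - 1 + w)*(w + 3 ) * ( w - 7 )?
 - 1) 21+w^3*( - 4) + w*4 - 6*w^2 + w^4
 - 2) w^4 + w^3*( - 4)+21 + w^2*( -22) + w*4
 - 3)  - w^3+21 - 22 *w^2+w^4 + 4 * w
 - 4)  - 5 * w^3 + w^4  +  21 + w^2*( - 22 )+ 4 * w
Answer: 2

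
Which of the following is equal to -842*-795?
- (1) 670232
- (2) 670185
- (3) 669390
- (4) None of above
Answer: 3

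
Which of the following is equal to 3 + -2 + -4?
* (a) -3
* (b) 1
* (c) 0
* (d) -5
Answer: a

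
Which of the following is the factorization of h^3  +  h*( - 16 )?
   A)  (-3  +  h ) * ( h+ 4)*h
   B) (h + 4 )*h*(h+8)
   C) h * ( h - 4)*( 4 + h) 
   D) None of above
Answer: C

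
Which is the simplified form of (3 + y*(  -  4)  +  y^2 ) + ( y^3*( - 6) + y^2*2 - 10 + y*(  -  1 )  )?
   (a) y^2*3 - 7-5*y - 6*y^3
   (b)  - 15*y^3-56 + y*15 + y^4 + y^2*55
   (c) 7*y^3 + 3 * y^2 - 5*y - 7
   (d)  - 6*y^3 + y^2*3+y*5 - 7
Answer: a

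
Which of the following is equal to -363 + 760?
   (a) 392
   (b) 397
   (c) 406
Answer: b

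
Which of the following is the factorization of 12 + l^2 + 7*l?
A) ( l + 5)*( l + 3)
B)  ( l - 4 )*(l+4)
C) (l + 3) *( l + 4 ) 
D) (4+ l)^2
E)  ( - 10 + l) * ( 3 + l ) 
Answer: C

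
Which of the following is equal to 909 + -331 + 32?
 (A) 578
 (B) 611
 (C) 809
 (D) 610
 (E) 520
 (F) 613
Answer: D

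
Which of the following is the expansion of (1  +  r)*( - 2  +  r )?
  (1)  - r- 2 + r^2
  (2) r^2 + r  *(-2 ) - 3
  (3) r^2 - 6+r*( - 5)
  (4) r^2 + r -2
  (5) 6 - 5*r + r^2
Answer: 1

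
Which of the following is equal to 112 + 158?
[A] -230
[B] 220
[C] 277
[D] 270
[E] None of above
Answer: D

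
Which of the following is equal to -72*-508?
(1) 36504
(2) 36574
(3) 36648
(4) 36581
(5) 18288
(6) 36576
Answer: 6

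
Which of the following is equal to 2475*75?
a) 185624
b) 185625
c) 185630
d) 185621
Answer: b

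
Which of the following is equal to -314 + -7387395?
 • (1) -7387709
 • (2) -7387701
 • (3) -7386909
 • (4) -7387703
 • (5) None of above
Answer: 1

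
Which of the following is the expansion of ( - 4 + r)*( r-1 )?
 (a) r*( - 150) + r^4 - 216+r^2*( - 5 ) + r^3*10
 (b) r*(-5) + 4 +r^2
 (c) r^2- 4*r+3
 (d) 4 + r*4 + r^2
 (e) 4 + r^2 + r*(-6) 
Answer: b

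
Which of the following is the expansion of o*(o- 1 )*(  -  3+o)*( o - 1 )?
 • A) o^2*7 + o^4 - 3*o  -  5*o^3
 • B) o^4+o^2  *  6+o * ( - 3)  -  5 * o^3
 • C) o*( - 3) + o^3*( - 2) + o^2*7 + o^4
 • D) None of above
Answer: A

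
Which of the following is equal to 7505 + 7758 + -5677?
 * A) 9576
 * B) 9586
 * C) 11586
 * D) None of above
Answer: B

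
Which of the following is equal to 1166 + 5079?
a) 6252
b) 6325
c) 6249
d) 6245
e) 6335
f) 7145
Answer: d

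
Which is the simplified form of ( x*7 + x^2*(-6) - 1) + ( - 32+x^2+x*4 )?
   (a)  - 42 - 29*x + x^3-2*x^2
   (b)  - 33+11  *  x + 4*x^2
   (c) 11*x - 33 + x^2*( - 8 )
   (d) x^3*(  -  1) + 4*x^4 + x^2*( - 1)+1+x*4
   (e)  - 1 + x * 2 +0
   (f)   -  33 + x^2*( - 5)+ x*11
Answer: f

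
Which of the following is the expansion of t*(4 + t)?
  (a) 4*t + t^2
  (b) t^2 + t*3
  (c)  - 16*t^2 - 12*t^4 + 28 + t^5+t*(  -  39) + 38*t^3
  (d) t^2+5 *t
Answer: a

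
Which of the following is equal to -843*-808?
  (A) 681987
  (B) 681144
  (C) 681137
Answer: B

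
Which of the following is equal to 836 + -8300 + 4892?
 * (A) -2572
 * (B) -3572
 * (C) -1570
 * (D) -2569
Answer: A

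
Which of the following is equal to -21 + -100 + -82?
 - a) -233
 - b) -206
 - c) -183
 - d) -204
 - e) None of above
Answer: e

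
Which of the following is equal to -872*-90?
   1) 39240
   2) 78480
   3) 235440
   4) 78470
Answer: 2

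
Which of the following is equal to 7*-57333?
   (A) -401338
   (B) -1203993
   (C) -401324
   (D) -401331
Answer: D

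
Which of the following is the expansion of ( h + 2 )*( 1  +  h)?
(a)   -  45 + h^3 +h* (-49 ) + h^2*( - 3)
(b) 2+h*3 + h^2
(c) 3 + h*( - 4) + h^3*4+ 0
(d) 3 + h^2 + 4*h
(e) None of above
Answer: b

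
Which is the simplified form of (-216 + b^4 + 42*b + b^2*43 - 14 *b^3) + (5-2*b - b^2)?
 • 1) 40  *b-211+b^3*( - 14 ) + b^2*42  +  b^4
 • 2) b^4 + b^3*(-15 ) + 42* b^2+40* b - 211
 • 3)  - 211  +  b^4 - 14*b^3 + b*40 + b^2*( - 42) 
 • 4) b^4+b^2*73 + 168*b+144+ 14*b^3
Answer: 1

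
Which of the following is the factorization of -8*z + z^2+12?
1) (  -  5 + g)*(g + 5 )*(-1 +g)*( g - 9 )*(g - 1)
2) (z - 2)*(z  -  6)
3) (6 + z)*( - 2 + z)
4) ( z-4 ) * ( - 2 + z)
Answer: 2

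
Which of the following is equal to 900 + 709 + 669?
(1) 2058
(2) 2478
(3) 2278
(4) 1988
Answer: 3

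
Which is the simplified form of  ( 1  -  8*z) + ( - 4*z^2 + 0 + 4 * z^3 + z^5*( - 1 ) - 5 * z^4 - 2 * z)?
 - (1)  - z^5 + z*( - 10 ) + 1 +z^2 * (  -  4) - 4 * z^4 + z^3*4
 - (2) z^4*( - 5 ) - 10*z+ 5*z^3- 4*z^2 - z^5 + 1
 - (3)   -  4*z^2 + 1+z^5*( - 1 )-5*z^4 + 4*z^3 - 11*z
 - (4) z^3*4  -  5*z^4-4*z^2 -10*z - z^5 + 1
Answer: 4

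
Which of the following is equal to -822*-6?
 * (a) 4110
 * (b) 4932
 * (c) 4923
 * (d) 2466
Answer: b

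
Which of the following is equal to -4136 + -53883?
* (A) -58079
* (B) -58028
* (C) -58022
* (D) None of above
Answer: D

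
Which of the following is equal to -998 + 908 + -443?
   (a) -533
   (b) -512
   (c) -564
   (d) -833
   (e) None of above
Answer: a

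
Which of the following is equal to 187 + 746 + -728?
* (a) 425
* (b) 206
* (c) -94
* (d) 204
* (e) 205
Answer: e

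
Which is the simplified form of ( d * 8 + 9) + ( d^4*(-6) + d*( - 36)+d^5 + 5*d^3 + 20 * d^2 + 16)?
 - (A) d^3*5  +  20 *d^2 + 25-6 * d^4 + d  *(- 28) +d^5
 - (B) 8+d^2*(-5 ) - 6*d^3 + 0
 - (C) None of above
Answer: A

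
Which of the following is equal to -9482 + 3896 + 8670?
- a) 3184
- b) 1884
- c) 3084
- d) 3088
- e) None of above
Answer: c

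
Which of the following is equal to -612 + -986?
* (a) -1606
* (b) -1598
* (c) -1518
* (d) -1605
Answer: b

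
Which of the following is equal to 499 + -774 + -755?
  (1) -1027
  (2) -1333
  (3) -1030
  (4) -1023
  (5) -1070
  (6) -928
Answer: 3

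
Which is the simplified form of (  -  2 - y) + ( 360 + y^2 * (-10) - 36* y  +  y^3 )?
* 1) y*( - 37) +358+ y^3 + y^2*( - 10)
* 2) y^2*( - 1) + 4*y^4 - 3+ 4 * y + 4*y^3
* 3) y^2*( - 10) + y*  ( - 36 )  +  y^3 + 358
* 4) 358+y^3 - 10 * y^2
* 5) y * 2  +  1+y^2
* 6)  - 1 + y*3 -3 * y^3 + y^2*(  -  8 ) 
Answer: 1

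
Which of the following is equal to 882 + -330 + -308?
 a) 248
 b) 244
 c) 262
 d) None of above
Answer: b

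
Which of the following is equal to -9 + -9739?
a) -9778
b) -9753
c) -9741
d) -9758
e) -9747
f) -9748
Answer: f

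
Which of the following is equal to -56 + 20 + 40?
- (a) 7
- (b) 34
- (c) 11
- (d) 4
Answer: d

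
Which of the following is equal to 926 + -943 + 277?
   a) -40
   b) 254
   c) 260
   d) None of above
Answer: c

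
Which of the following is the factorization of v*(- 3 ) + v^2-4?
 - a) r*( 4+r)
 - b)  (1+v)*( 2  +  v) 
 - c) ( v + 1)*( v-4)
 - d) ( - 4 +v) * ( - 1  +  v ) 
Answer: c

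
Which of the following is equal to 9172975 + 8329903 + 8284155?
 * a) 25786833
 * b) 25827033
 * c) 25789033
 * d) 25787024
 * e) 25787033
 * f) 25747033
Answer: e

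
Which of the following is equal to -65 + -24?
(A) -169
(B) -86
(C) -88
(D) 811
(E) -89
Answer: E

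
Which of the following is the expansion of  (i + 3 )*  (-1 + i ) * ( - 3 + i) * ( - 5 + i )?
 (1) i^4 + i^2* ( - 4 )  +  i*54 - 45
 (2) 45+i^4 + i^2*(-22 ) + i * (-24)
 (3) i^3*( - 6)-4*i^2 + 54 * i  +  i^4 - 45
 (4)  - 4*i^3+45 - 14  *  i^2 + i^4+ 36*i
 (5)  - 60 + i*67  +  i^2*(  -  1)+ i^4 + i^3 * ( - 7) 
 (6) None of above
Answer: 3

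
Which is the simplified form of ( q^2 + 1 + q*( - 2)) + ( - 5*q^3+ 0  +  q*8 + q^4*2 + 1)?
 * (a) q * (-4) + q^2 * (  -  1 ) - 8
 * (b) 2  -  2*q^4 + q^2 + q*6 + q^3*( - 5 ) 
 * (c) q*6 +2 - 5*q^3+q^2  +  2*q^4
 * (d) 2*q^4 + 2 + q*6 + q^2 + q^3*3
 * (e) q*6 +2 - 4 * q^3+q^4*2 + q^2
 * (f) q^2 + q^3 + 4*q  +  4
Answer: c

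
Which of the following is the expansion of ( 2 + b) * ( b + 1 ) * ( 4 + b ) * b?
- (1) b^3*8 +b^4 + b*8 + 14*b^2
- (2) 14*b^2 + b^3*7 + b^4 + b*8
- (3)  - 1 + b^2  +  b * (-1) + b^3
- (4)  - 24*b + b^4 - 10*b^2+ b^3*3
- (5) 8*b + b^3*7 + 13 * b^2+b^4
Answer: 2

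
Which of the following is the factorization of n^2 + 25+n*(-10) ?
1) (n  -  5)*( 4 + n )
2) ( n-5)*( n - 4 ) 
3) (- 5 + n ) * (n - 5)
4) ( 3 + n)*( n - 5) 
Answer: 3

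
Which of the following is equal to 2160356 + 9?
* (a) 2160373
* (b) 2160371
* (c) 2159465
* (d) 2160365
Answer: d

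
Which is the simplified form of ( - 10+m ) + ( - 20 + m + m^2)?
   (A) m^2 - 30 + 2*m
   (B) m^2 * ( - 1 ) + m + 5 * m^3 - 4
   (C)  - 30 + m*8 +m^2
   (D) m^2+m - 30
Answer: A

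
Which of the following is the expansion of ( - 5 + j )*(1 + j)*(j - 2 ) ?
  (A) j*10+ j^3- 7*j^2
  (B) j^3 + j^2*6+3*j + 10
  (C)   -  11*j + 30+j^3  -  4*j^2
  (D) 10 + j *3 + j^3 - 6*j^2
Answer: D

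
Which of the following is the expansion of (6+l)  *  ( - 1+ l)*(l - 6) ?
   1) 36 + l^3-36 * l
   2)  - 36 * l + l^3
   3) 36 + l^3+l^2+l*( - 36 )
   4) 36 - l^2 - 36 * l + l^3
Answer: 4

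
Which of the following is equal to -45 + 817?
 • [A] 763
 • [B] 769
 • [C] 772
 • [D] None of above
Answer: C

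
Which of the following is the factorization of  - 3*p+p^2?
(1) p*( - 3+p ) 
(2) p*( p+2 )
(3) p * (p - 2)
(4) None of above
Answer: 1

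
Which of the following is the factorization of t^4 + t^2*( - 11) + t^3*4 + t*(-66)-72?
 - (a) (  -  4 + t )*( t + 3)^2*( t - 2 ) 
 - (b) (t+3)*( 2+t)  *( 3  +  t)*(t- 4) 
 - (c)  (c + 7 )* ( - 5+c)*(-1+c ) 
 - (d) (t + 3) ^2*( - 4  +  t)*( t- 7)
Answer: b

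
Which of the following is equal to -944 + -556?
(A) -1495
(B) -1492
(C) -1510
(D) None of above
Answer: D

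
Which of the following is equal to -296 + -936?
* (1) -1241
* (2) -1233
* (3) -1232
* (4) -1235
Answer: 3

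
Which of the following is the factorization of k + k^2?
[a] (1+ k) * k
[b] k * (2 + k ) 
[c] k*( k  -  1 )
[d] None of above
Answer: a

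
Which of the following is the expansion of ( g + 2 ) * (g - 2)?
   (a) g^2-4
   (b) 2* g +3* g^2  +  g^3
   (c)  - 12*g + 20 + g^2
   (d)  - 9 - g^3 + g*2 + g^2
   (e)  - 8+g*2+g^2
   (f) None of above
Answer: a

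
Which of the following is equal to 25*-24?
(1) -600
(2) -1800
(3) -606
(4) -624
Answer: 1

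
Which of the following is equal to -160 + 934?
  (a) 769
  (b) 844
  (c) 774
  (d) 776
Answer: c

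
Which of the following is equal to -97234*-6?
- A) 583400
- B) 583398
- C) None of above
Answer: C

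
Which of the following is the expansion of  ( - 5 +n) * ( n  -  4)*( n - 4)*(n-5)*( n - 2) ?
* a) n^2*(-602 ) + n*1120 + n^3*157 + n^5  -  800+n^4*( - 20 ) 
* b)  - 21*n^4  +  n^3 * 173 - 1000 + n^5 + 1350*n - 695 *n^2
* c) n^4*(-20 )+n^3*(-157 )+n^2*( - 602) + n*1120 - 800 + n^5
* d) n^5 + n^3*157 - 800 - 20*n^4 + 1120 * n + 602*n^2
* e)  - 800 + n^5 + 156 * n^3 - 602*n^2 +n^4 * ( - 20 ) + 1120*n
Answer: a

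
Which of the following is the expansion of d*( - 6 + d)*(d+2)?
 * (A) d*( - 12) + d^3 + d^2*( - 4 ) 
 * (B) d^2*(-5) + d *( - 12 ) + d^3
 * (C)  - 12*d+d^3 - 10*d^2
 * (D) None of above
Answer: A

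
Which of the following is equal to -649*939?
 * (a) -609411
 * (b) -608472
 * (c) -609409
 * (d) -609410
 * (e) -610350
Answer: a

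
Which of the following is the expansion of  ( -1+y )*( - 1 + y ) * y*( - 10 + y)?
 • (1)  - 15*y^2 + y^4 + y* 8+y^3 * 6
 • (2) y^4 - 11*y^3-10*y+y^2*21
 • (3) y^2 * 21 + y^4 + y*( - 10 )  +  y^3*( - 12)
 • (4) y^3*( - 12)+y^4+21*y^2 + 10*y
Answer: 3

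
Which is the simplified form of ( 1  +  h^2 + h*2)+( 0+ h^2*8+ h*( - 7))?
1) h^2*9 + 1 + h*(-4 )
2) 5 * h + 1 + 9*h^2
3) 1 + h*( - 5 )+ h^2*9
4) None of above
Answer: 3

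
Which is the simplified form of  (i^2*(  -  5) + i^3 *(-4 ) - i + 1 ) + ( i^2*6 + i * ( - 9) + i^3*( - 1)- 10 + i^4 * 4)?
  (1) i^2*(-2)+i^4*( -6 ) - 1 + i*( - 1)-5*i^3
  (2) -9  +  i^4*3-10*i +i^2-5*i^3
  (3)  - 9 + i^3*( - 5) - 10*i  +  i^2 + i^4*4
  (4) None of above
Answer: 3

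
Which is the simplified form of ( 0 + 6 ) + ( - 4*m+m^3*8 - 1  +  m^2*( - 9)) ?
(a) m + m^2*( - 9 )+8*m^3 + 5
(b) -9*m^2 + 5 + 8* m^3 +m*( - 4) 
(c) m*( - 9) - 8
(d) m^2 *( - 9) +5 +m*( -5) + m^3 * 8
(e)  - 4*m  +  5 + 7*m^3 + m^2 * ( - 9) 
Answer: b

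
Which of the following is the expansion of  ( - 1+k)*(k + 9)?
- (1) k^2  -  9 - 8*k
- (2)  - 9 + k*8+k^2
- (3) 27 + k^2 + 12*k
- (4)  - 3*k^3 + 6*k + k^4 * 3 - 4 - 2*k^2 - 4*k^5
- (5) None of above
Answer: 2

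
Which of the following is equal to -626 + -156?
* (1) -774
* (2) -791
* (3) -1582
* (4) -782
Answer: 4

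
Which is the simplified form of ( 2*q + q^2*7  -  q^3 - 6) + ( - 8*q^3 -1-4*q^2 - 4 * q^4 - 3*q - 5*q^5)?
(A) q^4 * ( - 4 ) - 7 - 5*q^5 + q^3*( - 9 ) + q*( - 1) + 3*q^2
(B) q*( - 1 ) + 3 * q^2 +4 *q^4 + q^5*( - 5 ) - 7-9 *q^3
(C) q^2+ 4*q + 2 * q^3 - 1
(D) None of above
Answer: A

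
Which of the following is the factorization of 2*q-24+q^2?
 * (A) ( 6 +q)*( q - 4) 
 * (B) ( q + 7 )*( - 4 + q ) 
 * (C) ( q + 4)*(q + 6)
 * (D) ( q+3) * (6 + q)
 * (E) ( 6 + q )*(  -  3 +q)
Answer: A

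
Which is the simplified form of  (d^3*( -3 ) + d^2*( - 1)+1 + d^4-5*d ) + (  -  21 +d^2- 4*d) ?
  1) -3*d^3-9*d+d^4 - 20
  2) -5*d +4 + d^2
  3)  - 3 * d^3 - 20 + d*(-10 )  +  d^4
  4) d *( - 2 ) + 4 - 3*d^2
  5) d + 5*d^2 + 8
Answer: 1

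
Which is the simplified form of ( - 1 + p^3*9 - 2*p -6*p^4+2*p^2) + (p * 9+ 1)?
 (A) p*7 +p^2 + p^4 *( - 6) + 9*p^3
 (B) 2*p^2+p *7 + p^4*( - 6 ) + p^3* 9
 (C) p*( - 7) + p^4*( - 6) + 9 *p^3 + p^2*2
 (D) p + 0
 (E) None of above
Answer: B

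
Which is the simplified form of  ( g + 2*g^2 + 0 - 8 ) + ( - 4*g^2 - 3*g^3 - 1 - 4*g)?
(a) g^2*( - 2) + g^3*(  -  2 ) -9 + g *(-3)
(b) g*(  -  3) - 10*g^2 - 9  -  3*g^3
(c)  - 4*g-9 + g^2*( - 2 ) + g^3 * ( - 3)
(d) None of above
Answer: d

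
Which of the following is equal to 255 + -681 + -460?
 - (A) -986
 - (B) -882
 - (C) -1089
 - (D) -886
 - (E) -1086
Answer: D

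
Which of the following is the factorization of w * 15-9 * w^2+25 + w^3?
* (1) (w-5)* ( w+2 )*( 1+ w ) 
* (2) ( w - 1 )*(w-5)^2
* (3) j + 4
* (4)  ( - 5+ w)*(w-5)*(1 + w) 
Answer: 4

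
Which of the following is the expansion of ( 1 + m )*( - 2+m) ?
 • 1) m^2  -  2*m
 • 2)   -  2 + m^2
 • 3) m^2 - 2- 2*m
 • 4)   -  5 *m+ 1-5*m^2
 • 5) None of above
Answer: 5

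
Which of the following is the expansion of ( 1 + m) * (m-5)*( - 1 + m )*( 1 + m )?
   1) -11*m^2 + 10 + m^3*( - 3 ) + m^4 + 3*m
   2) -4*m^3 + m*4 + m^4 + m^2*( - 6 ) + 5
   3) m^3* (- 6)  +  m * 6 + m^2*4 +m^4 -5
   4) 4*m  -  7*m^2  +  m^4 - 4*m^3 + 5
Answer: 2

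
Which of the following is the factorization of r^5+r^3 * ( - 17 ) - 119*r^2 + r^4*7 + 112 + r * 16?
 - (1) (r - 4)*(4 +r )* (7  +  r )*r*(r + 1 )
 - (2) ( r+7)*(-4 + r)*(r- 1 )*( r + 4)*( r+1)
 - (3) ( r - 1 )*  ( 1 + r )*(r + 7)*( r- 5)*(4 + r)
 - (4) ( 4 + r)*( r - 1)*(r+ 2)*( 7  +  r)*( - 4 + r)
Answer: 2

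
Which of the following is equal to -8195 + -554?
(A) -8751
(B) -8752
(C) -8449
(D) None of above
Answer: D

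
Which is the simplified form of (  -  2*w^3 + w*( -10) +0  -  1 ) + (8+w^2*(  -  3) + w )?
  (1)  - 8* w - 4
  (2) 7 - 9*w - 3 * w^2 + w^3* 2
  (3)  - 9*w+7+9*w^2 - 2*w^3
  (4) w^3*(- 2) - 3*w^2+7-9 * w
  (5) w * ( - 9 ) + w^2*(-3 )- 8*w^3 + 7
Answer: 4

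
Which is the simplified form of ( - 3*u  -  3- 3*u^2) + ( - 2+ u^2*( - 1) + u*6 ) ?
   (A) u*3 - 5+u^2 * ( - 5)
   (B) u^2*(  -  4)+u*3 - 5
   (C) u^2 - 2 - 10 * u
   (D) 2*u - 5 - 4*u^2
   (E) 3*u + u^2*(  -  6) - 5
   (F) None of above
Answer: B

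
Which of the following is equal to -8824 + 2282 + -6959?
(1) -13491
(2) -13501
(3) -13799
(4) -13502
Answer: 2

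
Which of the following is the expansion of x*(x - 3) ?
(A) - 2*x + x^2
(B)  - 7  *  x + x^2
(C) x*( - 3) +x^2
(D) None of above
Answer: C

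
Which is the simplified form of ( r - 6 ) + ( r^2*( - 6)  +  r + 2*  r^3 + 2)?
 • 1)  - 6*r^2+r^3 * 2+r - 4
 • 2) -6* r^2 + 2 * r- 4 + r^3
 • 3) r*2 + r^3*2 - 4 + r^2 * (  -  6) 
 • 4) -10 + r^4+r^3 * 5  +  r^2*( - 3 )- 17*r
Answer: 3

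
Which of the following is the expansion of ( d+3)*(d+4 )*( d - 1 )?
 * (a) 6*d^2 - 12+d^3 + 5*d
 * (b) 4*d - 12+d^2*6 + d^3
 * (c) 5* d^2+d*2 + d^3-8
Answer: a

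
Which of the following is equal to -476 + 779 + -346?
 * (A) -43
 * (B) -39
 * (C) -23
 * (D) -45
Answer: A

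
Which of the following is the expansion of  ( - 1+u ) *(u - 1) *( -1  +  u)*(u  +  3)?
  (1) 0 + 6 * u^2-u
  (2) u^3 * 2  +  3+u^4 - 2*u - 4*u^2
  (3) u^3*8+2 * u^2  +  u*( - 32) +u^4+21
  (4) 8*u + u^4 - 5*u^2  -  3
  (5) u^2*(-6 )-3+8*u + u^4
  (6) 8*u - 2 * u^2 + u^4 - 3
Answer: 5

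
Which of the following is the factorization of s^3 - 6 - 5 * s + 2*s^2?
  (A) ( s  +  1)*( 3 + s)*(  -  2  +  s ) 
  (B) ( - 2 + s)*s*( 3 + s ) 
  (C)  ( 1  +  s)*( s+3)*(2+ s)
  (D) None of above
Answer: A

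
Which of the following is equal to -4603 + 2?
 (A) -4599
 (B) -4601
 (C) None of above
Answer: B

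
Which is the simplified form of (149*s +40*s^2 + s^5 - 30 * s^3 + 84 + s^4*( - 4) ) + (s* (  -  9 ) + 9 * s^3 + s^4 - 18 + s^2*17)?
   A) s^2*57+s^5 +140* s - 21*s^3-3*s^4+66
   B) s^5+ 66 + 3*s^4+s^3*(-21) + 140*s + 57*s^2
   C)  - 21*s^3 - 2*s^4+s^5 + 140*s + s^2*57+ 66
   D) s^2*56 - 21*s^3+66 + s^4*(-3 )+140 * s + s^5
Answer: A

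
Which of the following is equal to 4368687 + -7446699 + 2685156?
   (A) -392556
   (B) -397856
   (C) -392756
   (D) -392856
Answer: D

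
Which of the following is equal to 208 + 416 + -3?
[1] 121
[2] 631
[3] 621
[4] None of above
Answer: 3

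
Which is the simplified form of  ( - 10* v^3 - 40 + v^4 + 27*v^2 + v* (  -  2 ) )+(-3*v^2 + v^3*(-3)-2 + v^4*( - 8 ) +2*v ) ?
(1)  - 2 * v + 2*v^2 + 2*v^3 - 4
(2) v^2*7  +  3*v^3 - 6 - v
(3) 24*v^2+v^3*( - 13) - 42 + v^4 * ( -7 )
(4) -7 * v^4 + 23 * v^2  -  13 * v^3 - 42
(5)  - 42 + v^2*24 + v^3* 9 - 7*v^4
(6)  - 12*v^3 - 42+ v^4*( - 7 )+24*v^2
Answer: 3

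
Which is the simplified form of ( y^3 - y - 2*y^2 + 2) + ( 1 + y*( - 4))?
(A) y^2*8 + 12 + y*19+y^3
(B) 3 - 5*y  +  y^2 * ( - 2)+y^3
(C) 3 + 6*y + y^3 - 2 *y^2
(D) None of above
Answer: B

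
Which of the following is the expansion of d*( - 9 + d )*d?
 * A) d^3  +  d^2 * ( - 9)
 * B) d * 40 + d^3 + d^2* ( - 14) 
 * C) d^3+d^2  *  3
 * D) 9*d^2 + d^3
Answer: A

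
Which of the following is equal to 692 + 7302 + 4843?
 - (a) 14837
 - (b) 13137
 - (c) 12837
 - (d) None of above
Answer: c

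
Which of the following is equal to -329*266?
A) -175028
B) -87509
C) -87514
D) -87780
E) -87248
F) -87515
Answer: C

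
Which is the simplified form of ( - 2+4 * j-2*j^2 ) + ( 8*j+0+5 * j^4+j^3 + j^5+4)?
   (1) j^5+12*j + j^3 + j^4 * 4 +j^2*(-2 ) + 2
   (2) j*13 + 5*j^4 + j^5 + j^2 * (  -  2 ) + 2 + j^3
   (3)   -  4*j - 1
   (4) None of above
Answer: 4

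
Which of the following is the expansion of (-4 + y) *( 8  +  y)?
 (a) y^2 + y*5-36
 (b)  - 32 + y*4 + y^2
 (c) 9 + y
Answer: b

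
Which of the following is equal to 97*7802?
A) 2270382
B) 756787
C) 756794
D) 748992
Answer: C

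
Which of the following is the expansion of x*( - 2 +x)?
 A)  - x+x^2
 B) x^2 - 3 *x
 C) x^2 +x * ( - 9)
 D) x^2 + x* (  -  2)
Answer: D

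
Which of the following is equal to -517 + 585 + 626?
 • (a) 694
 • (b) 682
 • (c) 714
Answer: a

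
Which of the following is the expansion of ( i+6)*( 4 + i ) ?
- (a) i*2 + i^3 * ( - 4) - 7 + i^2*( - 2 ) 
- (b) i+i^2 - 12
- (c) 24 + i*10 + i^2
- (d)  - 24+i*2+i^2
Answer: c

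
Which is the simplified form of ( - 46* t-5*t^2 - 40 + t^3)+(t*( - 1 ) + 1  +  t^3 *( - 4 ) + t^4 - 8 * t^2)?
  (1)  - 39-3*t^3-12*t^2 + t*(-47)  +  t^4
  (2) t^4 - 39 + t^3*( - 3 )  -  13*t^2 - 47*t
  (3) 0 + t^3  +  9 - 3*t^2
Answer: 2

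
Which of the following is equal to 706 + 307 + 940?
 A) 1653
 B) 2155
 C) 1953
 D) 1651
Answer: C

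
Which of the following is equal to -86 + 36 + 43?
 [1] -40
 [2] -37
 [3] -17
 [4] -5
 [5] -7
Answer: 5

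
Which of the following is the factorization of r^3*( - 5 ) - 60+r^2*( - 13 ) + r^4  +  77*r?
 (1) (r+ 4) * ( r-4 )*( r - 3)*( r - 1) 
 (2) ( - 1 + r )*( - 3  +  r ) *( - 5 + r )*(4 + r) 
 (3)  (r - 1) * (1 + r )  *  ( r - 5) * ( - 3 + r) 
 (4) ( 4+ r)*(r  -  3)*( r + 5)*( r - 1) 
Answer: 2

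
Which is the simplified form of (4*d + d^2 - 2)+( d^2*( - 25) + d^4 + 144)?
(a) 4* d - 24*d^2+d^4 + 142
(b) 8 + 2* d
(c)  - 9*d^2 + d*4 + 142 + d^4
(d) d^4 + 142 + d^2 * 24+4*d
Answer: a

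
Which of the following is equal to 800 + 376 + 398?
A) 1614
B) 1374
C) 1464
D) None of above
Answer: D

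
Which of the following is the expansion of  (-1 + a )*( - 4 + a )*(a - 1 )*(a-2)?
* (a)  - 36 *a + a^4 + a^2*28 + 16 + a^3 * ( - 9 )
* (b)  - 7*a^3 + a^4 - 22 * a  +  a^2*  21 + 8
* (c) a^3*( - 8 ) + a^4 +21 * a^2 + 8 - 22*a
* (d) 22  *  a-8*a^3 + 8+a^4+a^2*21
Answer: c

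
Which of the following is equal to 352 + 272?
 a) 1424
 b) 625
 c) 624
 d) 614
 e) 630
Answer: c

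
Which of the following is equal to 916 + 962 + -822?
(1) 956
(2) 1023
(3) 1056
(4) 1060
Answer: 3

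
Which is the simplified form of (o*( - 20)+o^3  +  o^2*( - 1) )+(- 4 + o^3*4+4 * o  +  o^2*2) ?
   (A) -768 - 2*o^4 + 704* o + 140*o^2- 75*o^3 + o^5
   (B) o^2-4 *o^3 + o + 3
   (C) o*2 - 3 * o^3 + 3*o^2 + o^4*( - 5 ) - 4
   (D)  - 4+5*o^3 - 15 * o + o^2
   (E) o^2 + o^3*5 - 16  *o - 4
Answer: E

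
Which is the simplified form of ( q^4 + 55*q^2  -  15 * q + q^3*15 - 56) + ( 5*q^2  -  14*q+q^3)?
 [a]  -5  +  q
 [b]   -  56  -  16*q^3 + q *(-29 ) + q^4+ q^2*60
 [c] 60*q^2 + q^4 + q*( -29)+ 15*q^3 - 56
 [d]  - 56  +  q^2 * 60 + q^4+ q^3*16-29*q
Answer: d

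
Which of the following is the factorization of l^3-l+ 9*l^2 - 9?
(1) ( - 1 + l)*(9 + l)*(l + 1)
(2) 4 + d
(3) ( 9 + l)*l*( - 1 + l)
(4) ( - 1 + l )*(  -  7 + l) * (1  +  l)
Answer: 1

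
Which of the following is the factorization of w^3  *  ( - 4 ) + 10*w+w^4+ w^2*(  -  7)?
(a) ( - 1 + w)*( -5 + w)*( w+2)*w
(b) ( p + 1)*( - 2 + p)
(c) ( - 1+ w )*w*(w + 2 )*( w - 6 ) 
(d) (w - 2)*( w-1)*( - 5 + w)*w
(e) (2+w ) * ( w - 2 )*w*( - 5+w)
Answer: a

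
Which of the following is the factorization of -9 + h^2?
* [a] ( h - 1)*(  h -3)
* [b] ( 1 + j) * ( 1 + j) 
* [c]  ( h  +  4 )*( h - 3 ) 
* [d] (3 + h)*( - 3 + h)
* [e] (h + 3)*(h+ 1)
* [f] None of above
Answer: d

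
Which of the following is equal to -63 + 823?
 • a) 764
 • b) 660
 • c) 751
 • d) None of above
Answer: d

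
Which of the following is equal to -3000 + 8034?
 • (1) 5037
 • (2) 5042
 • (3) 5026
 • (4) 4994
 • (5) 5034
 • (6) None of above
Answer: 5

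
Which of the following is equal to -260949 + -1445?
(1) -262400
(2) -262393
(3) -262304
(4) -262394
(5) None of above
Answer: 4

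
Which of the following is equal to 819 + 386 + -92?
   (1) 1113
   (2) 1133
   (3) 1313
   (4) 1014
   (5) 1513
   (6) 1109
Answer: 1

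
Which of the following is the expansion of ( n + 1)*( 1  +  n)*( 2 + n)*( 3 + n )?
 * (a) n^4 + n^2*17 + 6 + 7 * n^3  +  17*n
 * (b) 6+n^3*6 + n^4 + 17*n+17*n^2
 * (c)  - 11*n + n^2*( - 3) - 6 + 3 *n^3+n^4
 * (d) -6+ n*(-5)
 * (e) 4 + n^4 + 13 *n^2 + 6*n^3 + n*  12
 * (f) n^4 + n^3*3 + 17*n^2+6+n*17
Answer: a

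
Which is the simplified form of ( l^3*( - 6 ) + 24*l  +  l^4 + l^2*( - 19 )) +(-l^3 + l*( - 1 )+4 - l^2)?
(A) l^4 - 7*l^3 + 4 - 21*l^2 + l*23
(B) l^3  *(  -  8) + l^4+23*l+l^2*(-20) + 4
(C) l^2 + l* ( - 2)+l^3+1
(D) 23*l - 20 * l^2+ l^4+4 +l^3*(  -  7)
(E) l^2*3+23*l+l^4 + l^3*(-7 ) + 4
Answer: D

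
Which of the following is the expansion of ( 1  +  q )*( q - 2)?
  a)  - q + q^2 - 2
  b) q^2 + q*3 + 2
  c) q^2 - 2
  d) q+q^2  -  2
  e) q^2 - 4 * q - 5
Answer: a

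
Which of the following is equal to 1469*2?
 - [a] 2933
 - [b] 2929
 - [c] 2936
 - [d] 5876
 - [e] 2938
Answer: e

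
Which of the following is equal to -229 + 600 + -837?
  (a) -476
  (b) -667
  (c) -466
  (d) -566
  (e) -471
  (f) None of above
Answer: c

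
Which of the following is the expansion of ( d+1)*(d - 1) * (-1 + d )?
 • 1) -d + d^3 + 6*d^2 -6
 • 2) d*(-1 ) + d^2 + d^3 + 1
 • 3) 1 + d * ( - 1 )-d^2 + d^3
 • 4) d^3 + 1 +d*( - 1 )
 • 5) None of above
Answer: 3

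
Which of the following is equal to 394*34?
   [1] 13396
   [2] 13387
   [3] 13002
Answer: 1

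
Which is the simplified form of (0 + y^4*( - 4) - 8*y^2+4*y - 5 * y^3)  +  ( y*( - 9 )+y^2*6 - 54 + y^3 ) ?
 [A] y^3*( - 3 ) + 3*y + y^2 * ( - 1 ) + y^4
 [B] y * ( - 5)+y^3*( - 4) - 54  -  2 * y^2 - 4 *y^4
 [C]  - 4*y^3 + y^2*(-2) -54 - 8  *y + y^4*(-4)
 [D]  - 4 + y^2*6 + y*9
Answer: B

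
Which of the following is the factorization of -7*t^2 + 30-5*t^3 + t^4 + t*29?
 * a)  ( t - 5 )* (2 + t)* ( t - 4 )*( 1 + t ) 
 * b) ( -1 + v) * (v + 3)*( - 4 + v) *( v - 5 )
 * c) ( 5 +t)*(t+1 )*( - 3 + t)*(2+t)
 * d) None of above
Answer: d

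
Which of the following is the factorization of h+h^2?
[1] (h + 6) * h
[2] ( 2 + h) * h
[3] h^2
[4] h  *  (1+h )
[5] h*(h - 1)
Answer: 4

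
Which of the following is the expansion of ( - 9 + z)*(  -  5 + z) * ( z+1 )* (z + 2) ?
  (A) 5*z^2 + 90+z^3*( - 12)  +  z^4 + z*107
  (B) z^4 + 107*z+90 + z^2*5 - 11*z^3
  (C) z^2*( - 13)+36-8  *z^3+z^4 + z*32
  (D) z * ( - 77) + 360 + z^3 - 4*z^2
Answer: B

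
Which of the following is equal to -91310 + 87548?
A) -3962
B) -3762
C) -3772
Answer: B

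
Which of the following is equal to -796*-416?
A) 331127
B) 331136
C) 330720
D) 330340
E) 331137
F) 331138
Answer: B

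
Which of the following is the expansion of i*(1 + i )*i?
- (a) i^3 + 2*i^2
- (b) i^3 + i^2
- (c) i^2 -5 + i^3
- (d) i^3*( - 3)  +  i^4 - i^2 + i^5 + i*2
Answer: b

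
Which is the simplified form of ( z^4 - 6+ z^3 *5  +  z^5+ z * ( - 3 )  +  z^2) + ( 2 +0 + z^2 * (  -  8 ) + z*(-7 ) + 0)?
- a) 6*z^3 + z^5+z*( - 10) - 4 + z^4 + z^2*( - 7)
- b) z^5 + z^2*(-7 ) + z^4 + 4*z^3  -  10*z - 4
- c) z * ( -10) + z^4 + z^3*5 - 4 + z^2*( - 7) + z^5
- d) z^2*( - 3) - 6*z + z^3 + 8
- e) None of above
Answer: c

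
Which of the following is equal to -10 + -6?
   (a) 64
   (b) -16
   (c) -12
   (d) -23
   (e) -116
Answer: b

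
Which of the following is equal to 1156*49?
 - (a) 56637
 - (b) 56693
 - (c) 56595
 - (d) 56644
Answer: d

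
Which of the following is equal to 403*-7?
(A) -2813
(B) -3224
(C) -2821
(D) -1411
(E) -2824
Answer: C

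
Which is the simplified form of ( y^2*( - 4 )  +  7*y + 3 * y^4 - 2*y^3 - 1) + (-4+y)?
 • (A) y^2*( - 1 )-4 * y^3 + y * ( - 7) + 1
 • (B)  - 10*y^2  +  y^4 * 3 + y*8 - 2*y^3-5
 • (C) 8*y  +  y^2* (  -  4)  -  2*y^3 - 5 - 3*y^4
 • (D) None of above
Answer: D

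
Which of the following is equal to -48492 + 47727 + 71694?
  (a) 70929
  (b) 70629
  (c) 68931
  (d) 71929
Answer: a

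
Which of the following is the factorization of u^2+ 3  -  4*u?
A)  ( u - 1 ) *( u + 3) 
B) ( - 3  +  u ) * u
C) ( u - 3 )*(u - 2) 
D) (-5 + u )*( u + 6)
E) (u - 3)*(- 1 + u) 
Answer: E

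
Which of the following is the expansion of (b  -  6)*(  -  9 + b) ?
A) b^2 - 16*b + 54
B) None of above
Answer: B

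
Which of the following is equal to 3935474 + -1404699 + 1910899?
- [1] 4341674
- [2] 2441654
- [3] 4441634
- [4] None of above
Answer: 4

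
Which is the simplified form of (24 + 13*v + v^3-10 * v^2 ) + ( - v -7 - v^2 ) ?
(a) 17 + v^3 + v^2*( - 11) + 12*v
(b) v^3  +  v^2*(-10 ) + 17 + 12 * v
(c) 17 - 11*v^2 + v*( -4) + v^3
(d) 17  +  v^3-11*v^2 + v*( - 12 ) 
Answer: a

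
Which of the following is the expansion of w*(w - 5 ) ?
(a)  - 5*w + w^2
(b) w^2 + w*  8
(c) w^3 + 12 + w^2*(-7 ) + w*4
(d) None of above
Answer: a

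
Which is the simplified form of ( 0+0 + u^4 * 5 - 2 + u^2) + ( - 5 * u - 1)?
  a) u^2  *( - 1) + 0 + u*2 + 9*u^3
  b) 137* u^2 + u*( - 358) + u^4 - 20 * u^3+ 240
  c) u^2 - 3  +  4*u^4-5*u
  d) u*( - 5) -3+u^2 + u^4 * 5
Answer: d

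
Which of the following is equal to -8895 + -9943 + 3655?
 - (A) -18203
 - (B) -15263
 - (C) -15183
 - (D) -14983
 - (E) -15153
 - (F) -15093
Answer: C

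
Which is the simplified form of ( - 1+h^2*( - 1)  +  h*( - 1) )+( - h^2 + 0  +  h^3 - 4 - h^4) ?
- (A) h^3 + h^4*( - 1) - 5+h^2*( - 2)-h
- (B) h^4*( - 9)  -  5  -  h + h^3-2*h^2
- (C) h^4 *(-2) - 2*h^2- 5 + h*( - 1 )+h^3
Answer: A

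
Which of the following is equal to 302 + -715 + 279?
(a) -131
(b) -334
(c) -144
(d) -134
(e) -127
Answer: d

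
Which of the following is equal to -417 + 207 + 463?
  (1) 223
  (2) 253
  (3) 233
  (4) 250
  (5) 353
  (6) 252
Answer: 2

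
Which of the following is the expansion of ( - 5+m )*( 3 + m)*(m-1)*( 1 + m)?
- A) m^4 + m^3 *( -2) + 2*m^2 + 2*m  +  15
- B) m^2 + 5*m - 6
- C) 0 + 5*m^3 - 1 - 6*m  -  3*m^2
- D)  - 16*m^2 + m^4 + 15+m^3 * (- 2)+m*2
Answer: D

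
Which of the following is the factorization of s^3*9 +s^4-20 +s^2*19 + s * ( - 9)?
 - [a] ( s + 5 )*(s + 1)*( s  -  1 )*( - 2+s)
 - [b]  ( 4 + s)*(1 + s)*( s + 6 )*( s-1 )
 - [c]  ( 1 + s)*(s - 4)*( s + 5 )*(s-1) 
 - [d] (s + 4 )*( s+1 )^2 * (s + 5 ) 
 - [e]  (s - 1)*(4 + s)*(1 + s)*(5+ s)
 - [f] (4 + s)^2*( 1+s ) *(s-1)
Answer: e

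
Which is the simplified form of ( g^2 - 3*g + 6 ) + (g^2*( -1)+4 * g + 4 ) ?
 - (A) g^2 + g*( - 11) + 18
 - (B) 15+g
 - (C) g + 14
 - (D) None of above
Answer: D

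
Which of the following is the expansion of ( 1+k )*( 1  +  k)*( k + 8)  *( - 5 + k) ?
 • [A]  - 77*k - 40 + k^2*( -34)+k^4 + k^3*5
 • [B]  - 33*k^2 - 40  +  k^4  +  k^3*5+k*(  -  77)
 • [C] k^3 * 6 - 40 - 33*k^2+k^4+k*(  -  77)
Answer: B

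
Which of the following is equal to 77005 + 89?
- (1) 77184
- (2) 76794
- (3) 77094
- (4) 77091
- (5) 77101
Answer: 3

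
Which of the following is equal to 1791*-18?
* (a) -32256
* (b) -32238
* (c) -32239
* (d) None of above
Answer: b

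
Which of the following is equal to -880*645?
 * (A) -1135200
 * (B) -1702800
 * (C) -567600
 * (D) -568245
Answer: C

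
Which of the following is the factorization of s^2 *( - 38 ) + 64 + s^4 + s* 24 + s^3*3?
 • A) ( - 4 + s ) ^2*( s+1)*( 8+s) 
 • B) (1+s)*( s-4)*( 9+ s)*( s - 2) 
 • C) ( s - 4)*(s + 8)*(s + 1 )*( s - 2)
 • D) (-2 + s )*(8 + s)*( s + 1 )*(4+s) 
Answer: C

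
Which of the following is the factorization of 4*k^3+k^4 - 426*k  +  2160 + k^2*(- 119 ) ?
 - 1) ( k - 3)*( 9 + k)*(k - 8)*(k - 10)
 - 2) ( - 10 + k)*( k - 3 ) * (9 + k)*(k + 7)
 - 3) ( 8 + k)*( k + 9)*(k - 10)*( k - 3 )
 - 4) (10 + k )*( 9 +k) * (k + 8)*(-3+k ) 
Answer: 3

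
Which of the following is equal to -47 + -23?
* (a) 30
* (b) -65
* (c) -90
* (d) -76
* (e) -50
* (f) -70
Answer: f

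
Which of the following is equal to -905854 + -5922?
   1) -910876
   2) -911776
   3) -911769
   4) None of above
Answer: 2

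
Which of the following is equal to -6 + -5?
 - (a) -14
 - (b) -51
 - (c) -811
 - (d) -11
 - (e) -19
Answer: d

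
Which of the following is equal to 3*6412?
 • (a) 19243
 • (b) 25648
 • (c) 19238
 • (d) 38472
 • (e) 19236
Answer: e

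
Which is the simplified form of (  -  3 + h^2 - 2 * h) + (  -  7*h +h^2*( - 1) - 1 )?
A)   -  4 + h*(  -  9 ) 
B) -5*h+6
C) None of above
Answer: A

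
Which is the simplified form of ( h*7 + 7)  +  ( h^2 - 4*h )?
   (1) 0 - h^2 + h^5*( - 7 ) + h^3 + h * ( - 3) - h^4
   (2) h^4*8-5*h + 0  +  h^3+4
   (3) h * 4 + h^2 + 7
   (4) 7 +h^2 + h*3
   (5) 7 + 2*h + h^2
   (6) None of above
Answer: 4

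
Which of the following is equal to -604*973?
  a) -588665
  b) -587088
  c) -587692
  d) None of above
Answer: c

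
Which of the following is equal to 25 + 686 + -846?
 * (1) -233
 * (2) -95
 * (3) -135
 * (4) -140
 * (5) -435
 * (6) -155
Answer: 3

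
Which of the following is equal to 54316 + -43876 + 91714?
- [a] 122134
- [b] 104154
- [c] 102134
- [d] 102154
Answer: d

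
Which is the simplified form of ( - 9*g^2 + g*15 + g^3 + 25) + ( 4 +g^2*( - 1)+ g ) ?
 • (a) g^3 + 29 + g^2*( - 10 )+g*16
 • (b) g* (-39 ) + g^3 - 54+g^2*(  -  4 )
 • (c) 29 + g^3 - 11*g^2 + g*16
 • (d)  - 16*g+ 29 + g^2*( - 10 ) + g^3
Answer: a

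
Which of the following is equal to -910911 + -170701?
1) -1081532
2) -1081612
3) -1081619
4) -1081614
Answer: 2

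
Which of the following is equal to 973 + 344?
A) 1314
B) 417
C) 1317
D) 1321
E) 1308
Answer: C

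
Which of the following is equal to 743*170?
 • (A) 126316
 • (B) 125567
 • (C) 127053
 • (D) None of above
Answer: D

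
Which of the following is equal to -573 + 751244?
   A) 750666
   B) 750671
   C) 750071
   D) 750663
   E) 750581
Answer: B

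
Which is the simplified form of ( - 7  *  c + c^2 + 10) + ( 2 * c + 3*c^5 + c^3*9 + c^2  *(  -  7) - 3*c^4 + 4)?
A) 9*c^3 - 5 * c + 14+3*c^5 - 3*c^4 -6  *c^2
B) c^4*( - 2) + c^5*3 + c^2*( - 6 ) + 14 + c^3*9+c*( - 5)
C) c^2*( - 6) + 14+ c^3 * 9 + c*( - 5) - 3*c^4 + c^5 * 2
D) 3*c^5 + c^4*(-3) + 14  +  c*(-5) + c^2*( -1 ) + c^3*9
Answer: A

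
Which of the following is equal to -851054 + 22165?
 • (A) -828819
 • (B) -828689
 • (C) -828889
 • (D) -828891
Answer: C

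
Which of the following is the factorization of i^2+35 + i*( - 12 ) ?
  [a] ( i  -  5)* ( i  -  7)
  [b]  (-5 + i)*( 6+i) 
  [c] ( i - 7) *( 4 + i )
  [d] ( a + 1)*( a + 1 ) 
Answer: a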